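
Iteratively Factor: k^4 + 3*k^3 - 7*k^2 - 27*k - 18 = (k + 2)*(k^3 + k^2 - 9*k - 9) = (k + 1)*(k + 2)*(k^2 - 9) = (k - 3)*(k + 1)*(k + 2)*(k + 3)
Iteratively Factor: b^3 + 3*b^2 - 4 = (b - 1)*(b^2 + 4*b + 4) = (b - 1)*(b + 2)*(b + 2)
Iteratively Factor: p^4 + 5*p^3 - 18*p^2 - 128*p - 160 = (p + 4)*(p^3 + p^2 - 22*p - 40) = (p - 5)*(p + 4)*(p^2 + 6*p + 8) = (p - 5)*(p + 2)*(p + 4)*(p + 4)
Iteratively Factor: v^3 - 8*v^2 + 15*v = (v - 3)*(v^2 - 5*v) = v*(v - 3)*(v - 5)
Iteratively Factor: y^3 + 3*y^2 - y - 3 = (y + 1)*(y^2 + 2*y - 3) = (y + 1)*(y + 3)*(y - 1)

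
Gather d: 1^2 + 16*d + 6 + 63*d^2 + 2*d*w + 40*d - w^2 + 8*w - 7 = 63*d^2 + d*(2*w + 56) - w^2 + 8*w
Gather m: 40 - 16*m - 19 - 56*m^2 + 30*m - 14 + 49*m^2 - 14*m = 7 - 7*m^2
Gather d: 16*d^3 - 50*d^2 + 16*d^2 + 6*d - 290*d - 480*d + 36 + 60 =16*d^3 - 34*d^2 - 764*d + 96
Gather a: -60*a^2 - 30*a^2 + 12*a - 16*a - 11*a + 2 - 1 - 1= -90*a^2 - 15*a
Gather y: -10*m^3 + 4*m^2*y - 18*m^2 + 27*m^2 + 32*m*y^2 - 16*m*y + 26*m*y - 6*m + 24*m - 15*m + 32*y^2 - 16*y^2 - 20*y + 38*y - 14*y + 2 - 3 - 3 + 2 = -10*m^3 + 9*m^2 + 3*m + y^2*(32*m + 16) + y*(4*m^2 + 10*m + 4) - 2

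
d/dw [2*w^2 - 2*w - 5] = 4*w - 2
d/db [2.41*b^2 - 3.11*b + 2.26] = 4.82*b - 3.11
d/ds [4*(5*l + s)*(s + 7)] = 20*l + 8*s + 28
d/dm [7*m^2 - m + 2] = 14*m - 1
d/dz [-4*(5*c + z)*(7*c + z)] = -48*c - 8*z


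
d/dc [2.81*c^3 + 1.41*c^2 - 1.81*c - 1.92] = 8.43*c^2 + 2.82*c - 1.81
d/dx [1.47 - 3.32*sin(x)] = -3.32*cos(x)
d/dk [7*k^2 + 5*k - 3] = 14*k + 5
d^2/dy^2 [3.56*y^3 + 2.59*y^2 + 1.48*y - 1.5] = 21.36*y + 5.18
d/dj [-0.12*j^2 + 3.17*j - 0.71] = 3.17 - 0.24*j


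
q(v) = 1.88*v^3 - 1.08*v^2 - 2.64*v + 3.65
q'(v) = 5.64*v^2 - 2.16*v - 2.64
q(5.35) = 246.50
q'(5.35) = 147.23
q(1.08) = 1.91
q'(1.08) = 1.61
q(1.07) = 1.89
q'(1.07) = 1.51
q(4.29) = 120.88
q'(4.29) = 91.89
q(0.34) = 2.70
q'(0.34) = -2.72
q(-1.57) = -2.14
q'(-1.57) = 14.65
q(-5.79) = -382.19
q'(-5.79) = 198.94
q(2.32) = 15.19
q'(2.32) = 22.71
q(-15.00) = -6544.75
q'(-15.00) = 1298.76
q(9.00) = 1262.93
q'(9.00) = 434.76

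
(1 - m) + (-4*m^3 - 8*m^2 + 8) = -4*m^3 - 8*m^2 - m + 9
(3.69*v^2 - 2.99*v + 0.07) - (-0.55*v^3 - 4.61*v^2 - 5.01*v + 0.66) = 0.55*v^3 + 8.3*v^2 + 2.02*v - 0.59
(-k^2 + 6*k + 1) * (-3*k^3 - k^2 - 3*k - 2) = 3*k^5 - 17*k^4 - 6*k^3 - 17*k^2 - 15*k - 2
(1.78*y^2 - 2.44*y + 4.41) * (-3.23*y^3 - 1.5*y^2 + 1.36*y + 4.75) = -5.7494*y^5 + 5.2112*y^4 - 8.1635*y^3 - 1.4784*y^2 - 5.5924*y + 20.9475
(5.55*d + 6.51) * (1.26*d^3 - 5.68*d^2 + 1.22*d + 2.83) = 6.993*d^4 - 23.3214*d^3 - 30.2058*d^2 + 23.6487*d + 18.4233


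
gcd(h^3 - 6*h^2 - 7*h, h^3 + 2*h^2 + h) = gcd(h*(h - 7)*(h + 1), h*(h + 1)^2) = h^2 + h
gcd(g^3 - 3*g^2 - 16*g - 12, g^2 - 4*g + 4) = 1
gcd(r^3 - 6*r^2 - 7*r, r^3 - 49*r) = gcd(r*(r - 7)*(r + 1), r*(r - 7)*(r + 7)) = r^2 - 7*r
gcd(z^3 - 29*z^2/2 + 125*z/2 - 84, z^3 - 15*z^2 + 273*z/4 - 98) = z^2 - 23*z/2 + 28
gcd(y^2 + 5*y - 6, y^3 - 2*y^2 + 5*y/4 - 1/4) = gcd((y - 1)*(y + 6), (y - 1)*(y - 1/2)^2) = y - 1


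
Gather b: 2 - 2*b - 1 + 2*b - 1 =0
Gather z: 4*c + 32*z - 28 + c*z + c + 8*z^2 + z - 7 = 5*c + 8*z^2 + z*(c + 33) - 35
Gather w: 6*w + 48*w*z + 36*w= w*(48*z + 42)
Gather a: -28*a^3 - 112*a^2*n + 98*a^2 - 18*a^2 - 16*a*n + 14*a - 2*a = -28*a^3 + a^2*(80 - 112*n) + a*(12 - 16*n)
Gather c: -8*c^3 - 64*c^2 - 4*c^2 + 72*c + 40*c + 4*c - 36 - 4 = -8*c^3 - 68*c^2 + 116*c - 40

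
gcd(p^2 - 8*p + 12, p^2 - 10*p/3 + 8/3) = p - 2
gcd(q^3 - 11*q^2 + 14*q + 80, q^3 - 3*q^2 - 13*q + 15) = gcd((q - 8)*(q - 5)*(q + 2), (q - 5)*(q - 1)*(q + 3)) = q - 5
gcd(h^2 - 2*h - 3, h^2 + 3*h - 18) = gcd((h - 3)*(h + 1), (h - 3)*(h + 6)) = h - 3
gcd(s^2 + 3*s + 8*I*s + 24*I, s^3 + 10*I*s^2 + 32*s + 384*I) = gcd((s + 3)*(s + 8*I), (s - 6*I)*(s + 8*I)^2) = s + 8*I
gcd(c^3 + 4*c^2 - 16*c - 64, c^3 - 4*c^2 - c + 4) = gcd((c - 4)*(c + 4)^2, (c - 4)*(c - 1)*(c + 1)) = c - 4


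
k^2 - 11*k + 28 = (k - 7)*(k - 4)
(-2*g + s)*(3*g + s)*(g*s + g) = -6*g^3*s - 6*g^3 + g^2*s^2 + g^2*s + g*s^3 + g*s^2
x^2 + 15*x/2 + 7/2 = (x + 1/2)*(x + 7)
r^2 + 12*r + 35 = (r + 5)*(r + 7)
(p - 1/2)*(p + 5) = p^2 + 9*p/2 - 5/2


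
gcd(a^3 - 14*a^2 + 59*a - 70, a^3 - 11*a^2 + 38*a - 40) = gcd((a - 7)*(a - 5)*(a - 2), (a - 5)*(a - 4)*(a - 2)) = a^2 - 7*a + 10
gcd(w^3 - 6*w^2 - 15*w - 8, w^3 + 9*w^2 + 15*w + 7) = w^2 + 2*w + 1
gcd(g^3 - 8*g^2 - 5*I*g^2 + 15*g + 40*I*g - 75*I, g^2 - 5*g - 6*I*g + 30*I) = g - 5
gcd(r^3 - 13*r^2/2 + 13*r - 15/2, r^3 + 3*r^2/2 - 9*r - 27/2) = r - 3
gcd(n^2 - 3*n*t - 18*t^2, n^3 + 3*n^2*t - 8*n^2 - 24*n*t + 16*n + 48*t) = n + 3*t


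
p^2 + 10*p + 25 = (p + 5)^2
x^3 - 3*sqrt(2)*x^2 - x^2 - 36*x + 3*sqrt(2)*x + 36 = (x - 1)*(x - 6*sqrt(2))*(x + 3*sqrt(2))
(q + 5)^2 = q^2 + 10*q + 25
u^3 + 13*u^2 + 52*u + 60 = (u + 2)*(u + 5)*(u + 6)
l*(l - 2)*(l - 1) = l^3 - 3*l^2 + 2*l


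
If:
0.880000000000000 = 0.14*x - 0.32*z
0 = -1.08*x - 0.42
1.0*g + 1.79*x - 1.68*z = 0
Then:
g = -4.21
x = -0.39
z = -2.92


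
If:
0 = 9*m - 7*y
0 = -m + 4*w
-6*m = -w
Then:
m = 0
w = 0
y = 0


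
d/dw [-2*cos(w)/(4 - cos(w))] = 8*sin(w)/(cos(w) - 4)^2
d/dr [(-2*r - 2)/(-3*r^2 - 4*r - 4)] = 6*r*(-r - 2)/(9*r^4 + 24*r^3 + 40*r^2 + 32*r + 16)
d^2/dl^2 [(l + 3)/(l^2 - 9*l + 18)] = 2*(3*(2 - l)*(l^2 - 9*l + 18) + (l + 3)*(2*l - 9)^2)/(l^2 - 9*l + 18)^3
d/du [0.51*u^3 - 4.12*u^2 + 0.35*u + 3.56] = 1.53*u^2 - 8.24*u + 0.35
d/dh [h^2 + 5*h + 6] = 2*h + 5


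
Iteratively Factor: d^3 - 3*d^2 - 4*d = (d - 4)*(d^2 + d) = (d - 4)*(d + 1)*(d)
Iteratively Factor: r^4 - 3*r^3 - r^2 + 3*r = (r + 1)*(r^3 - 4*r^2 + 3*r) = (r - 1)*(r + 1)*(r^2 - 3*r) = r*(r - 1)*(r + 1)*(r - 3)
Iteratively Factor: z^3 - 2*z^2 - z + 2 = (z - 1)*(z^2 - z - 2) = (z - 1)*(z + 1)*(z - 2)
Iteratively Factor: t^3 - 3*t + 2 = (t - 1)*(t^2 + t - 2) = (t - 1)^2*(t + 2)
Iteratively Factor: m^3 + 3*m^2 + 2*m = (m)*(m^2 + 3*m + 2) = m*(m + 2)*(m + 1)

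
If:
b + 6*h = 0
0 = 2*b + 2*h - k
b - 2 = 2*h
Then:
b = 3/2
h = -1/4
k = 5/2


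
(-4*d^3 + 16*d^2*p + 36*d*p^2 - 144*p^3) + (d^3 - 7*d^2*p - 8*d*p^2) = -3*d^3 + 9*d^2*p + 28*d*p^2 - 144*p^3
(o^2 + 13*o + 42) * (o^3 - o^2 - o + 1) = o^5 + 12*o^4 + 28*o^3 - 54*o^2 - 29*o + 42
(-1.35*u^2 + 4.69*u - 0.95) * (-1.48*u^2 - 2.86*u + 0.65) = 1.998*u^4 - 3.0802*u^3 - 12.8849*u^2 + 5.7655*u - 0.6175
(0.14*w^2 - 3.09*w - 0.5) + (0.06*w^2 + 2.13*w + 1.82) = 0.2*w^2 - 0.96*w + 1.32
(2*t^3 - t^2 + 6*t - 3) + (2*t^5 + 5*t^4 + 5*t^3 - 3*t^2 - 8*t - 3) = 2*t^5 + 5*t^4 + 7*t^3 - 4*t^2 - 2*t - 6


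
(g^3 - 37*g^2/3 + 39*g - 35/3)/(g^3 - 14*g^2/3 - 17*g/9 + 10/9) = 3*(g - 7)/(3*g + 2)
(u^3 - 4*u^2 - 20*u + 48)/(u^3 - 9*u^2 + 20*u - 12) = (u + 4)/(u - 1)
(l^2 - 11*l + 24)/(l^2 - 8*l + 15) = (l - 8)/(l - 5)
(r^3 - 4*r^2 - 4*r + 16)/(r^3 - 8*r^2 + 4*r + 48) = (r - 2)/(r - 6)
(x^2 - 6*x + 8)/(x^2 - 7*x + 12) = (x - 2)/(x - 3)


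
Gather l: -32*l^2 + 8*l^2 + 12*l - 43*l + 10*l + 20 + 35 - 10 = -24*l^2 - 21*l + 45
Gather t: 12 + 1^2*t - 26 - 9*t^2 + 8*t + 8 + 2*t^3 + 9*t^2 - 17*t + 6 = 2*t^3 - 8*t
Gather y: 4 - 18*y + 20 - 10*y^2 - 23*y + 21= -10*y^2 - 41*y + 45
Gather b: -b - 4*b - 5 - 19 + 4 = -5*b - 20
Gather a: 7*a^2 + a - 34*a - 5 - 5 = 7*a^2 - 33*a - 10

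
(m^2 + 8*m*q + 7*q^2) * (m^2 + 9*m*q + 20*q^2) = m^4 + 17*m^3*q + 99*m^2*q^2 + 223*m*q^3 + 140*q^4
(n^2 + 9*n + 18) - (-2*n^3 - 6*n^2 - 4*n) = 2*n^3 + 7*n^2 + 13*n + 18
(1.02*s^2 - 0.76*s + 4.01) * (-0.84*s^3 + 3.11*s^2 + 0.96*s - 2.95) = -0.8568*s^5 + 3.8106*s^4 - 4.7528*s^3 + 8.7325*s^2 + 6.0916*s - 11.8295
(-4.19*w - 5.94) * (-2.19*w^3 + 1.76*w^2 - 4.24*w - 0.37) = 9.1761*w^4 + 5.6342*w^3 + 7.3112*w^2 + 26.7359*w + 2.1978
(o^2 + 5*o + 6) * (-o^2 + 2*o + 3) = -o^4 - 3*o^3 + 7*o^2 + 27*o + 18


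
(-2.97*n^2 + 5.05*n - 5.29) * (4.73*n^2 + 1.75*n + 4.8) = -14.0481*n^4 + 18.689*n^3 - 30.4402*n^2 + 14.9825*n - 25.392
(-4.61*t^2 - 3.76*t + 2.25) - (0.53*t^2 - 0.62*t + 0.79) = -5.14*t^2 - 3.14*t + 1.46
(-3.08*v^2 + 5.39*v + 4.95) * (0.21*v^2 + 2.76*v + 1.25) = -0.6468*v^4 - 7.3689*v^3 + 12.0659*v^2 + 20.3995*v + 6.1875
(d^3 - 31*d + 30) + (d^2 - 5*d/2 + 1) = d^3 + d^2 - 67*d/2 + 31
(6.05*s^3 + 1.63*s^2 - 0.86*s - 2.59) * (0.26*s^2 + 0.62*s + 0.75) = 1.573*s^5 + 4.1748*s^4 + 5.3245*s^3 + 0.0158999999999999*s^2 - 2.2508*s - 1.9425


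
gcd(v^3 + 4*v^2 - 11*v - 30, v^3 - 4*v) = v + 2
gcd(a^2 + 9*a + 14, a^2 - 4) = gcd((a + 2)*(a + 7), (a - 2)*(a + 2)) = a + 2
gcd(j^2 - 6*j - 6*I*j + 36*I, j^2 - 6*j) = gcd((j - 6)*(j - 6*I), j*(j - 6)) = j - 6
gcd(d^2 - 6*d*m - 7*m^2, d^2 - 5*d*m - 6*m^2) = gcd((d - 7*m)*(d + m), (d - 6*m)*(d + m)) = d + m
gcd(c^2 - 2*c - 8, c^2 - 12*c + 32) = c - 4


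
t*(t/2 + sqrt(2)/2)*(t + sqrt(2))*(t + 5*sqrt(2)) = t^4/2 + 7*sqrt(2)*t^3/2 + 11*t^2 + 5*sqrt(2)*t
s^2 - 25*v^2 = (s - 5*v)*(s + 5*v)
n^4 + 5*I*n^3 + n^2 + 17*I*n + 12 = (n - I)^2*(n + 3*I)*(n + 4*I)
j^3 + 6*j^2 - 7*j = j*(j - 1)*(j + 7)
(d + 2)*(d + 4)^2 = d^3 + 10*d^2 + 32*d + 32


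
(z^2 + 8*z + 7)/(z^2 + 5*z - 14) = (z + 1)/(z - 2)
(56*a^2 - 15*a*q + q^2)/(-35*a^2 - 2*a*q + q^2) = (-8*a + q)/(5*a + q)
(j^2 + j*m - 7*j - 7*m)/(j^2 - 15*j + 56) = (j + m)/(j - 8)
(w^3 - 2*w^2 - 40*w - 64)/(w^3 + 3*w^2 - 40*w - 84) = (w^2 - 4*w - 32)/(w^2 + w - 42)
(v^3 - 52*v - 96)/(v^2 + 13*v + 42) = (v^2 - 6*v - 16)/(v + 7)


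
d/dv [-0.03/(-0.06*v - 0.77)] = -0.0018/(0.06*v + 0.77)^2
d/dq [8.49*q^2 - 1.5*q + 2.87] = 16.98*q - 1.5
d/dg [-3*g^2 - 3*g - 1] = -6*g - 3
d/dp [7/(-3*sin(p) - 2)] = 21*cos(p)/(3*sin(p) + 2)^2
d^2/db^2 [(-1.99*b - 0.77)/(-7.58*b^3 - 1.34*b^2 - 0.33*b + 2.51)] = (686.029416*b^5 + 652.174104*b^4 + 122.32762*b^3 + 474.188244*b^2 + 130.101156*b + 8.643976)/(435.519512*b^9 + 230.974728*b^8 + 97.71378*b^7 - 410.129332*b^6 - 148.713402*b^5 - 50.754174*b^4 + 136.640679*b^3 + 24.506385*b^2 + 6.237099*b - 15.813251)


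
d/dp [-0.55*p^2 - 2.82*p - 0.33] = -1.1*p - 2.82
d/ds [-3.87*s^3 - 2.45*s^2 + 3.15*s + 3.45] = -11.61*s^2 - 4.9*s + 3.15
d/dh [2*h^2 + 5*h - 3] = 4*h + 5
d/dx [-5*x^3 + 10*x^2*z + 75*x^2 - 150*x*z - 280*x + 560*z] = -15*x^2 + 20*x*z + 150*x - 150*z - 280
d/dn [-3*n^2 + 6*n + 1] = 6 - 6*n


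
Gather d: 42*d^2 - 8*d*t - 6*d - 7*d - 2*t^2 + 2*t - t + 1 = 42*d^2 + d*(-8*t - 13) - 2*t^2 + t + 1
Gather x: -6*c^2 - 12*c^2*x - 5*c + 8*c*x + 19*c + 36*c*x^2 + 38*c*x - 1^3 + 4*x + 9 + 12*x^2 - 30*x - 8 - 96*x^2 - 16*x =-6*c^2 + 14*c + x^2*(36*c - 84) + x*(-12*c^2 + 46*c - 42)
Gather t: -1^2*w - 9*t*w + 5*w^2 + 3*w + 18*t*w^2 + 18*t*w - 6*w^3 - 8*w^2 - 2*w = t*(18*w^2 + 9*w) - 6*w^3 - 3*w^2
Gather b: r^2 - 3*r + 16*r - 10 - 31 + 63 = r^2 + 13*r + 22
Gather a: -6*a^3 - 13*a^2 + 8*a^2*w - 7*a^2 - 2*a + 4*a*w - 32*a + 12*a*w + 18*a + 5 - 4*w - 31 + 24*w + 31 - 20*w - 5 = -6*a^3 + a^2*(8*w - 20) + a*(16*w - 16)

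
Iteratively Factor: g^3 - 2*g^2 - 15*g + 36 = (g - 3)*(g^2 + g - 12) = (g - 3)*(g + 4)*(g - 3)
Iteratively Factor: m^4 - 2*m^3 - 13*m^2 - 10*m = (m + 1)*(m^3 - 3*m^2 - 10*m) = (m - 5)*(m + 1)*(m^2 + 2*m) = m*(m - 5)*(m + 1)*(m + 2)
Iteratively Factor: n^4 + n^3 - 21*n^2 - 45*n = (n)*(n^3 + n^2 - 21*n - 45) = n*(n - 5)*(n^2 + 6*n + 9) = n*(n - 5)*(n + 3)*(n + 3)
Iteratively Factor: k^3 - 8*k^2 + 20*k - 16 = (k - 2)*(k^2 - 6*k + 8) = (k - 2)^2*(k - 4)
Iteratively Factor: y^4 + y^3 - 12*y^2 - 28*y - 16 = (y + 2)*(y^3 - y^2 - 10*y - 8) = (y - 4)*(y + 2)*(y^2 + 3*y + 2) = (y - 4)*(y + 1)*(y + 2)*(y + 2)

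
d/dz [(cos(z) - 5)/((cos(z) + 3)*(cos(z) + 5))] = (cos(z)^2 - 10*cos(z) - 55)*sin(z)/((cos(z) + 3)^2*(cos(z) + 5)^2)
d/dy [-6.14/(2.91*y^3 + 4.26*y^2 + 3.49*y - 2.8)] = (53.6022*y^2 + 52.3128*y + 21.4286)/(2.91*y^3 + 4.26*y^2 + 3.49*y - 2.8)^2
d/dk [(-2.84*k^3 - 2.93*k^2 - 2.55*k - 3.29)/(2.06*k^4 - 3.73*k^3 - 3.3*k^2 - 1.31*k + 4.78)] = (5.8504*k^6 + 12.0716*k^5 + 14.2021*k^4 + 15.5274*k^3 - 82.1174*k^2 - 49.7248*k - 16.4989)/(4.2436*k^8 - 15.3676*k^7 + 0.3169*k^6 + 19.2208*k^5 + 40.3562*k^4 - 27.0128*k^3 - 29.8319*k^2 - 12.5236*k + 22.8484)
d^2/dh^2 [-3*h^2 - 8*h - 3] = -6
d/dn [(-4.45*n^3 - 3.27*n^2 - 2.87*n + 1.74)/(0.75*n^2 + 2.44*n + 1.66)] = (-3.3375*n^4 - 21.716*n^3 - 27.9873*n^2 - 13.4664*n - 9.0098)/(0.5625*n^4 + 3.66*n^3 + 8.4436*n^2 + 8.1008*n + 2.7556)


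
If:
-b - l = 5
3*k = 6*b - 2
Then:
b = -l - 5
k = -2*l - 32/3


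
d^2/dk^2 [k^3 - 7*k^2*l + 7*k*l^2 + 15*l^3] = 6*k - 14*l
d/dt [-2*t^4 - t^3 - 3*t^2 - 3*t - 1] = -8*t^3 - 3*t^2 - 6*t - 3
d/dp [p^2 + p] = 2*p + 1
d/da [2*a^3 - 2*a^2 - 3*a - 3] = 6*a^2 - 4*a - 3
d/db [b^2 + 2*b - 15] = 2*b + 2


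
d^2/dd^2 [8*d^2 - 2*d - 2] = 16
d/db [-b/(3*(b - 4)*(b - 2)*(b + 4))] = 2*(b^3 - b^2 - 16)/(3*(b^6 - 4*b^5 - 28*b^4 + 128*b^3 + 128*b^2 - 1024*b + 1024))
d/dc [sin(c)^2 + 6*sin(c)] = 2*(sin(c) + 3)*cos(c)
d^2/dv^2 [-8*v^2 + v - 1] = -16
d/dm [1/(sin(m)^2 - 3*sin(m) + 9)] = (3 - 2*sin(m))*cos(m)/(sin(m)^2 - 3*sin(m) + 9)^2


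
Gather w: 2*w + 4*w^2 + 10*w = 4*w^2 + 12*w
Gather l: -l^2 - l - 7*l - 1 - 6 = -l^2 - 8*l - 7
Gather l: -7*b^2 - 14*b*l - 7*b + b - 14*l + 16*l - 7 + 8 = -7*b^2 - 6*b + l*(2 - 14*b) + 1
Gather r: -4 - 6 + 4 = -6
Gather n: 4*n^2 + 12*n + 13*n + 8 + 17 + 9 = 4*n^2 + 25*n + 34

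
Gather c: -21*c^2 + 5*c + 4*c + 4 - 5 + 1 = -21*c^2 + 9*c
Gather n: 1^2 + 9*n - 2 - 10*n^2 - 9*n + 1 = -10*n^2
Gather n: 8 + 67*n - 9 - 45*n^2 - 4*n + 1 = -45*n^2 + 63*n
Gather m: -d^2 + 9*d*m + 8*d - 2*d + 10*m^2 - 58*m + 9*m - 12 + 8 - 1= -d^2 + 6*d + 10*m^2 + m*(9*d - 49) - 5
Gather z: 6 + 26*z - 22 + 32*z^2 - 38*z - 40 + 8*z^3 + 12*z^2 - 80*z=8*z^3 + 44*z^2 - 92*z - 56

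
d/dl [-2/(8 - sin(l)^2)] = -8*sin(2*l)/(cos(2*l) + 15)^2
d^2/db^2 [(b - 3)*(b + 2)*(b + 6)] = 6*b + 10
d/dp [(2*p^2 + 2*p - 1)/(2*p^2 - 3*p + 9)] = 5*(-2*p^2 + 8*p + 3)/(4*p^4 - 12*p^3 + 45*p^2 - 54*p + 81)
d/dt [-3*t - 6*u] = -3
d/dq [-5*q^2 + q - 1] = 1 - 10*q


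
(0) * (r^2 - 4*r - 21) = 0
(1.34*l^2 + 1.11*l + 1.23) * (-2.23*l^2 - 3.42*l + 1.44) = -2.9882*l^4 - 7.0581*l^3 - 4.6095*l^2 - 2.6082*l + 1.7712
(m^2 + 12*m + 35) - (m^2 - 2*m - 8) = 14*m + 43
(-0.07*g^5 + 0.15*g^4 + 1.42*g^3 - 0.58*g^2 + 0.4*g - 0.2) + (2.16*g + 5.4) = -0.07*g^5 + 0.15*g^4 + 1.42*g^3 - 0.58*g^2 + 2.56*g + 5.2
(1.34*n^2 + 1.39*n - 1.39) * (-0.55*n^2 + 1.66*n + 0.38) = -0.737*n^4 + 1.4599*n^3 + 3.5811*n^2 - 1.7792*n - 0.5282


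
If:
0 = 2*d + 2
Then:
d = -1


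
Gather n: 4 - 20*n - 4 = -20*n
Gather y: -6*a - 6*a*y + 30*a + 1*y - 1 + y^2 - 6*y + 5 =24*a + y^2 + y*(-6*a - 5) + 4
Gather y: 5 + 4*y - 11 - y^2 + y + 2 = -y^2 + 5*y - 4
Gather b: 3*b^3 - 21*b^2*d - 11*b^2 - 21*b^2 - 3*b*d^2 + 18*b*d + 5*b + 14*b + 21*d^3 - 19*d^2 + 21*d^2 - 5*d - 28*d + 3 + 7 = 3*b^3 + b^2*(-21*d - 32) + b*(-3*d^2 + 18*d + 19) + 21*d^3 + 2*d^2 - 33*d + 10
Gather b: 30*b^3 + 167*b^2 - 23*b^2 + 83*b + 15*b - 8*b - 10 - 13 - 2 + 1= 30*b^3 + 144*b^2 + 90*b - 24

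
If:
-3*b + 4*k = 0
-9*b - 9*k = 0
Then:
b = 0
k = 0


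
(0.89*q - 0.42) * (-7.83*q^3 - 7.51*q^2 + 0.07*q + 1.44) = -6.9687*q^4 - 3.3953*q^3 + 3.2165*q^2 + 1.2522*q - 0.6048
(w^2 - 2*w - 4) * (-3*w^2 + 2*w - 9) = -3*w^4 + 8*w^3 - w^2 + 10*w + 36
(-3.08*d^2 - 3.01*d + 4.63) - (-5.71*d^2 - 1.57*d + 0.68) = 2.63*d^2 - 1.44*d + 3.95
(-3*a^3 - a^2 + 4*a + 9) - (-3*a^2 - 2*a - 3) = -3*a^3 + 2*a^2 + 6*a + 12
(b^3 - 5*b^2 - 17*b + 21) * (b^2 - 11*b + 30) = b^5 - 16*b^4 + 68*b^3 + 58*b^2 - 741*b + 630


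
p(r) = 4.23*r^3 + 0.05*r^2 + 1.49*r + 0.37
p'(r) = 12.69*r^2 + 0.1*r + 1.49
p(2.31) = 56.22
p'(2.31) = 69.44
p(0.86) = 4.38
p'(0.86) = 10.96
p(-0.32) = -0.24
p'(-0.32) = 2.76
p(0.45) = 1.44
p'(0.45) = 4.10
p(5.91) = 884.10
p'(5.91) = 445.32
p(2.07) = 41.19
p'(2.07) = 56.07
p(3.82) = 242.58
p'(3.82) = 187.05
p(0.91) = 4.95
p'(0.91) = 12.09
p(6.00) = 924.79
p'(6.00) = 458.93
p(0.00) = 0.37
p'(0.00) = 1.49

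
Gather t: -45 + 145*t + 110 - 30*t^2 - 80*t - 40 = -30*t^2 + 65*t + 25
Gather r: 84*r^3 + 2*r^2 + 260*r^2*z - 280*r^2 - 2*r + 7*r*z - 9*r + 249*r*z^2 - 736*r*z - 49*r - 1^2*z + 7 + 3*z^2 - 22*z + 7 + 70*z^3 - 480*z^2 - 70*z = 84*r^3 + r^2*(260*z - 278) + r*(249*z^2 - 729*z - 60) + 70*z^3 - 477*z^2 - 93*z + 14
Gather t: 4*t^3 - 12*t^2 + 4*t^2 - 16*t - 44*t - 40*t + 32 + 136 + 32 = 4*t^3 - 8*t^2 - 100*t + 200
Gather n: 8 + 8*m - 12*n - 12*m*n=8*m + n*(-12*m - 12) + 8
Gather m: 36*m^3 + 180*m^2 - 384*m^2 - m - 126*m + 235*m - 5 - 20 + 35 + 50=36*m^3 - 204*m^2 + 108*m + 60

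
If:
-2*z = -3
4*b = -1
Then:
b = -1/4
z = 3/2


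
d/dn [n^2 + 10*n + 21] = 2*n + 10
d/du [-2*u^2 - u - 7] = -4*u - 1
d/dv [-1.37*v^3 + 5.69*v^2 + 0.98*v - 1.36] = -4.11*v^2 + 11.38*v + 0.98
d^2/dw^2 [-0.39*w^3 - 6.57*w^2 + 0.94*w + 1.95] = -2.34*w - 13.14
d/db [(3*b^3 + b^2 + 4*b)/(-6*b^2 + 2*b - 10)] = (-9*b^4 + 6*b^3 - 32*b^2 - 10*b - 20)/(2*(9*b^4 - 6*b^3 + 31*b^2 - 10*b + 25))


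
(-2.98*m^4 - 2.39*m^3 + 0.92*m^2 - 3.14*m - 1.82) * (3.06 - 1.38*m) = 4.1124*m^5 - 5.8206*m^4 - 8.583*m^3 + 7.1484*m^2 - 7.0968*m - 5.5692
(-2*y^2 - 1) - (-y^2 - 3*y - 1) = -y^2 + 3*y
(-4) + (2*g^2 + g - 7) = 2*g^2 + g - 11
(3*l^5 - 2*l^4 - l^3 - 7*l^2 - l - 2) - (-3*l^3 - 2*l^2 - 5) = 3*l^5 - 2*l^4 + 2*l^3 - 5*l^2 - l + 3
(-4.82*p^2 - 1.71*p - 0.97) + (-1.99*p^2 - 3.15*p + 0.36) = -6.81*p^2 - 4.86*p - 0.61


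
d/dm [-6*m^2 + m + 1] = 1 - 12*m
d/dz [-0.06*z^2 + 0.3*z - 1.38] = 0.3 - 0.12*z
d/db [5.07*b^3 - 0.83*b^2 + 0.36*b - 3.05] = 15.21*b^2 - 1.66*b + 0.36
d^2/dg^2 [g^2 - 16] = 2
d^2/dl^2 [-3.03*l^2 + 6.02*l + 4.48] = -6.06000000000000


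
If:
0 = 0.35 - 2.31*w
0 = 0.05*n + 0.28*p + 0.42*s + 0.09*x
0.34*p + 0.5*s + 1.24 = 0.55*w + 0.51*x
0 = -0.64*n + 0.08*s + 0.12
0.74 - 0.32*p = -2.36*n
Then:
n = -0.03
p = 2.06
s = -1.78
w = 0.15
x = 1.90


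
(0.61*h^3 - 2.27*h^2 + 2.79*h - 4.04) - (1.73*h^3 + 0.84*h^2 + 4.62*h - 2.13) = -1.12*h^3 - 3.11*h^2 - 1.83*h - 1.91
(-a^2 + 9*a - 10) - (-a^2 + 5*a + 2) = 4*a - 12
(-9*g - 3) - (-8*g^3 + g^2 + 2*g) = 8*g^3 - g^2 - 11*g - 3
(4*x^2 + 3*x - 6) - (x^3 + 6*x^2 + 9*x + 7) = -x^3 - 2*x^2 - 6*x - 13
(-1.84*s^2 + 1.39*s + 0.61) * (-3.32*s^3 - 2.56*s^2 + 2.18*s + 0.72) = 6.1088*s^5 + 0.0956000000000001*s^4 - 9.5948*s^3 + 0.1438*s^2 + 2.3306*s + 0.4392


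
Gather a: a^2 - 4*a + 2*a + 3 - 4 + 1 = a^2 - 2*a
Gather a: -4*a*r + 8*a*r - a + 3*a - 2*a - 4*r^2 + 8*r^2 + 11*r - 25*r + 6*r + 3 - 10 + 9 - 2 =4*a*r + 4*r^2 - 8*r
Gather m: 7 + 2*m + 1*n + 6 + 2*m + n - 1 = 4*m + 2*n + 12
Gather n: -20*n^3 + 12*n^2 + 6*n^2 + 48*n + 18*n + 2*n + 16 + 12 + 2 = -20*n^3 + 18*n^2 + 68*n + 30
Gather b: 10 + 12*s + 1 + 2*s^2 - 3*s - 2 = 2*s^2 + 9*s + 9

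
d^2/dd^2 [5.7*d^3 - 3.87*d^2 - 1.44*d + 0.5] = 34.2*d - 7.74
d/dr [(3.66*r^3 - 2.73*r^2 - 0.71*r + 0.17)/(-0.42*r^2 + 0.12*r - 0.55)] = (-1.5372*r^4 + 0.8784*r^3 - 6.6648*r^2 + 3.1458*r + 0.3701)/(0.1764*r^4 - 0.1008*r^3 + 0.4764*r^2 - 0.132*r + 0.3025)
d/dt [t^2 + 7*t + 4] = 2*t + 7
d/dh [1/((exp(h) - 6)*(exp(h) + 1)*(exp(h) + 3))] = -((exp(h) - 6)*(exp(h) + 1) + (exp(h) - 6)*(exp(h) + 3) + (exp(h) + 1)*(exp(h) + 3))/(4*(exp(h) - 6)^2*(exp(h) + 3)^2*cosh(h/2)^2)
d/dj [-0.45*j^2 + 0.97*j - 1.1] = 0.97 - 0.9*j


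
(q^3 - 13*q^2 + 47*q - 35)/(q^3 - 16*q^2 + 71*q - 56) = (q - 5)/(q - 8)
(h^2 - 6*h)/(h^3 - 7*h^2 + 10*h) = (h - 6)/(h^2 - 7*h + 10)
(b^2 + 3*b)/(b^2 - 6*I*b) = (b + 3)/(b - 6*I)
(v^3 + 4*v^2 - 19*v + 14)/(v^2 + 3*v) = (v^3 + 4*v^2 - 19*v + 14)/(v*(v + 3))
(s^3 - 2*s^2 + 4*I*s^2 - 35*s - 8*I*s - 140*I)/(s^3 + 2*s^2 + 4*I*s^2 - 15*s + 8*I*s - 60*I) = (s - 7)/(s - 3)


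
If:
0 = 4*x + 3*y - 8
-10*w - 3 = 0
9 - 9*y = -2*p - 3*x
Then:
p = 45*y/8 - 15/2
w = -3/10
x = 2 - 3*y/4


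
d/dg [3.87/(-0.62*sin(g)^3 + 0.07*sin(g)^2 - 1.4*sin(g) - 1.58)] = (7.1982*sin(g)^2 - 0.5418*sin(g) + 5.418)*cos(g)/(0.62*sin(g)^3 - 0.07*sin(g)^2 + 1.4*sin(g) + 1.58)^2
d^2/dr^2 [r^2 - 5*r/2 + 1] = 2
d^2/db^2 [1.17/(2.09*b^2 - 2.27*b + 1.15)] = (-10.221354*b^2 + 11.101662*b + 1.17*(4.18*b - 2.27)*(8.36*b - 4.54) - 5.62419)/(2.09*b^2 - 2.27*b + 1.15)^3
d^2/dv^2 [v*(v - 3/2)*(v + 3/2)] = 6*v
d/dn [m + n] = 1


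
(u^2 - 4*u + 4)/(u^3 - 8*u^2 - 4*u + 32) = (u - 2)/(u^2 - 6*u - 16)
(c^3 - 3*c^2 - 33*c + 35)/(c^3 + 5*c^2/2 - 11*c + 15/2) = 2*(c - 7)/(2*c - 3)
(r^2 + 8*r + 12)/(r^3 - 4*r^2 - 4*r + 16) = (r + 6)/(r^2 - 6*r + 8)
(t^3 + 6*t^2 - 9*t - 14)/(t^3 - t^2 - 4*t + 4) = (t^2 + 8*t + 7)/(t^2 + t - 2)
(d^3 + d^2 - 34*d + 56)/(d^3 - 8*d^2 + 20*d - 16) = (d + 7)/(d - 2)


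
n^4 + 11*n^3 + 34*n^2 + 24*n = n*(n + 1)*(n + 4)*(n + 6)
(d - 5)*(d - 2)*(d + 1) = d^3 - 6*d^2 + 3*d + 10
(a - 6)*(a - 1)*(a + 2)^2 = a^4 - 3*a^3 - 18*a^2 - 4*a + 24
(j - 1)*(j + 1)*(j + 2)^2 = j^4 + 4*j^3 + 3*j^2 - 4*j - 4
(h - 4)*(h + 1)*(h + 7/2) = h^3 + h^2/2 - 29*h/2 - 14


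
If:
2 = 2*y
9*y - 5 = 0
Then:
No Solution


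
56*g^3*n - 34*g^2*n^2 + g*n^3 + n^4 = n*(-4*g + n)*(-2*g + n)*(7*g + n)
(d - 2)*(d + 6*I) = d^2 - 2*d + 6*I*d - 12*I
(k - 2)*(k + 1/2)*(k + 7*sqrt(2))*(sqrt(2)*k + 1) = sqrt(2)*k^4 - 3*sqrt(2)*k^3/2 + 15*k^3 - 45*k^2/2 + 6*sqrt(2)*k^2 - 15*k - 21*sqrt(2)*k/2 - 7*sqrt(2)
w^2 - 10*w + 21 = (w - 7)*(w - 3)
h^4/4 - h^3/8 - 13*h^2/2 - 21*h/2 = h*(h/4 + 1/2)*(h - 6)*(h + 7/2)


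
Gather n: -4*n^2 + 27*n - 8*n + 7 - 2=-4*n^2 + 19*n + 5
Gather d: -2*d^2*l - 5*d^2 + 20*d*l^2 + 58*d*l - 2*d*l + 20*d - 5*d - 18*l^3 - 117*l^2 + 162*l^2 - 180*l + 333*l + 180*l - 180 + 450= d^2*(-2*l - 5) + d*(20*l^2 + 56*l + 15) - 18*l^3 + 45*l^2 + 333*l + 270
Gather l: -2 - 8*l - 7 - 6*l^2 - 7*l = -6*l^2 - 15*l - 9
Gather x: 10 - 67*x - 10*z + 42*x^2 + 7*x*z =42*x^2 + x*(7*z - 67) - 10*z + 10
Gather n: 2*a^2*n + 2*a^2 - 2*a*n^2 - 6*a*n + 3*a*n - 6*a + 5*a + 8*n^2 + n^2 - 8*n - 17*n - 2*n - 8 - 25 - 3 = 2*a^2 - a + n^2*(9 - 2*a) + n*(2*a^2 - 3*a - 27) - 36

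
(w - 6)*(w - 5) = w^2 - 11*w + 30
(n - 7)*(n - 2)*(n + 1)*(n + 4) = n^4 - 4*n^3 - 27*n^2 + 34*n + 56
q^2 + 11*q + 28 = (q + 4)*(q + 7)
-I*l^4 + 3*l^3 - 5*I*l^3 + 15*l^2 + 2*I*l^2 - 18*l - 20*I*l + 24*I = (l + 6)*(l - I)*(l + 4*I)*(-I*l + I)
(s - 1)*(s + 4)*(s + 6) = s^3 + 9*s^2 + 14*s - 24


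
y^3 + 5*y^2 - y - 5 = (y - 1)*(y + 1)*(y + 5)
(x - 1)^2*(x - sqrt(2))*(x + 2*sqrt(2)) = x^4 - 2*x^3 + sqrt(2)*x^3 - 3*x^2 - 2*sqrt(2)*x^2 + sqrt(2)*x + 8*x - 4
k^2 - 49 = (k - 7)*(k + 7)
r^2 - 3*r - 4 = (r - 4)*(r + 1)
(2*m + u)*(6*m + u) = 12*m^2 + 8*m*u + u^2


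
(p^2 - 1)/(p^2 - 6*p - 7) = (p - 1)/(p - 7)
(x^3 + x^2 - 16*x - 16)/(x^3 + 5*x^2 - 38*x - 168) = (x^2 - 3*x - 4)/(x^2 + x - 42)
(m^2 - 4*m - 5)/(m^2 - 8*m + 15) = (m + 1)/(m - 3)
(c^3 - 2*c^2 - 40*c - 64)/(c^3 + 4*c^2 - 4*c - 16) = (c - 8)/(c - 2)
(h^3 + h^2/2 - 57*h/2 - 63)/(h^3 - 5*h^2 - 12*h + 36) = (h + 7/2)/(h - 2)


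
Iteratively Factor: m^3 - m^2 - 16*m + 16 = (m + 4)*(m^2 - 5*m + 4) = (m - 4)*(m + 4)*(m - 1)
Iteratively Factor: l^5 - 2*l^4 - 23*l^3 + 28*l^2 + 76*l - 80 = (l + 2)*(l^4 - 4*l^3 - 15*l^2 + 58*l - 40) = (l - 5)*(l + 2)*(l^3 + l^2 - 10*l + 8) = (l - 5)*(l + 2)*(l + 4)*(l^2 - 3*l + 2) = (l - 5)*(l - 1)*(l + 2)*(l + 4)*(l - 2)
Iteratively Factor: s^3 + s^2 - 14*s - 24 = (s + 2)*(s^2 - s - 12) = (s + 2)*(s + 3)*(s - 4)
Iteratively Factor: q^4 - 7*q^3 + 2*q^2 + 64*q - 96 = (q + 3)*(q^3 - 10*q^2 + 32*q - 32) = (q - 4)*(q + 3)*(q^2 - 6*q + 8) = (q - 4)*(q - 2)*(q + 3)*(q - 4)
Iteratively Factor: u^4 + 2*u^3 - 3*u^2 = (u - 1)*(u^3 + 3*u^2) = u*(u - 1)*(u^2 + 3*u) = u*(u - 1)*(u + 3)*(u)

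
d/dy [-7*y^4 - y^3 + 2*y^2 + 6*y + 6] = -28*y^3 - 3*y^2 + 4*y + 6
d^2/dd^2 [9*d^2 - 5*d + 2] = 18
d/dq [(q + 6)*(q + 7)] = 2*q + 13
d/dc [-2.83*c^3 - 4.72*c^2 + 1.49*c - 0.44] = -8.49*c^2 - 9.44*c + 1.49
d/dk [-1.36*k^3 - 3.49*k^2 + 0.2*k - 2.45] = -4.08*k^2 - 6.98*k + 0.2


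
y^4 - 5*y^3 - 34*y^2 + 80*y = y*(y - 8)*(y - 2)*(y + 5)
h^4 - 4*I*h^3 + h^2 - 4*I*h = h*(h - 4*I)*(h - I)*(h + I)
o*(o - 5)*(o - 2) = o^3 - 7*o^2 + 10*o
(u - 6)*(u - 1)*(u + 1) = u^3 - 6*u^2 - u + 6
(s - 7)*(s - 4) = s^2 - 11*s + 28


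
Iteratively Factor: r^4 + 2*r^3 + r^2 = (r)*(r^3 + 2*r^2 + r) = r^2*(r^2 + 2*r + 1) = r^2*(r + 1)*(r + 1)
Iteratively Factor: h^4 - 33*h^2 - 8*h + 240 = (h - 5)*(h^3 + 5*h^2 - 8*h - 48) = (h - 5)*(h + 4)*(h^2 + h - 12) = (h - 5)*(h - 3)*(h + 4)*(h + 4)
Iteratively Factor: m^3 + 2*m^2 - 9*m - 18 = (m + 2)*(m^2 - 9) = (m + 2)*(m + 3)*(m - 3)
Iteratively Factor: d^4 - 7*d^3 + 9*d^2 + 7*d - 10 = (d + 1)*(d^3 - 8*d^2 + 17*d - 10) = (d - 1)*(d + 1)*(d^2 - 7*d + 10) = (d - 2)*(d - 1)*(d + 1)*(d - 5)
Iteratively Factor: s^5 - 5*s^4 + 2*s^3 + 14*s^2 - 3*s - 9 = (s - 3)*(s^4 - 2*s^3 - 4*s^2 + 2*s + 3) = (s - 3)*(s + 1)*(s^3 - 3*s^2 - s + 3) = (s - 3)*(s + 1)^2*(s^2 - 4*s + 3) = (s - 3)^2*(s + 1)^2*(s - 1)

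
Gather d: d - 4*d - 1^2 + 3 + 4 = 6 - 3*d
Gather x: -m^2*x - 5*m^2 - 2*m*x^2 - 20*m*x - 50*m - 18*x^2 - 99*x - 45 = -5*m^2 - 50*m + x^2*(-2*m - 18) + x*(-m^2 - 20*m - 99) - 45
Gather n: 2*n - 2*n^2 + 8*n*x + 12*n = -2*n^2 + n*(8*x + 14)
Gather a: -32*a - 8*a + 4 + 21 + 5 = 30 - 40*a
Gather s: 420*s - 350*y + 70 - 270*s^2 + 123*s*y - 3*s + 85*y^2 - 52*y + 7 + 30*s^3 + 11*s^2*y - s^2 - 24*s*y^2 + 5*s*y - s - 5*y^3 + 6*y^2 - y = 30*s^3 + s^2*(11*y - 271) + s*(-24*y^2 + 128*y + 416) - 5*y^3 + 91*y^2 - 403*y + 77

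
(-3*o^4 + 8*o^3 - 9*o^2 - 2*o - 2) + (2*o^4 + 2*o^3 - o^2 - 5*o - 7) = -o^4 + 10*o^3 - 10*o^2 - 7*o - 9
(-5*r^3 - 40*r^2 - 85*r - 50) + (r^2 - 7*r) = -5*r^3 - 39*r^2 - 92*r - 50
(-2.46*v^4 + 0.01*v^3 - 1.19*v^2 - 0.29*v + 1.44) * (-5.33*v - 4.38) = 13.1118*v^5 + 10.7215*v^4 + 6.2989*v^3 + 6.7579*v^2 - 6.405*v - 6.3072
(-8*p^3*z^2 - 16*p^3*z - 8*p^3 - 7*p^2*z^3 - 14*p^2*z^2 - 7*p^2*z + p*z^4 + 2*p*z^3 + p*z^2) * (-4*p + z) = 32*p^4*z^2 + 64*p^4*z + 32*p^4 + 20*p^3*z^3 + 40*p^3*z^2 + 20*p^3*z - 11*p^2*z^4 - 22*p^2*z^3 - 11*p^2*z^2 + p*z^5 + 2*p*z^4 + p*z^3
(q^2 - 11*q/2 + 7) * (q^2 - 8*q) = q^4 - 27*q^3/2 + 51*q^2 - 56*q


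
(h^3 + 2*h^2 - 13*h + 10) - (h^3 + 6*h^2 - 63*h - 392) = -4*h^2 + 50*h + 402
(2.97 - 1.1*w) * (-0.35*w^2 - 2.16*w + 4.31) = 0.385*w^3 + 1.3365*w^2 - 11.1562*w + 12.8007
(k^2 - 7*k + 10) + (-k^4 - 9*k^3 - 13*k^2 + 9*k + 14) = -k^4 - 9*k^3 - 12*k^2 + 2*k + 24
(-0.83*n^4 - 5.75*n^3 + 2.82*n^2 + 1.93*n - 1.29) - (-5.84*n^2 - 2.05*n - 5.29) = -0.83*n^4 - 5.75*n^3 + 8.66*n^2 + 3.98*n + 4.0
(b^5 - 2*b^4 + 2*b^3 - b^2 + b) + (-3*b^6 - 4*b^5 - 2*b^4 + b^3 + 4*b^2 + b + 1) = -3*b^6 - 3*b^5 - 4*b^4 + 3*b^3 + 3*b^2 + 2*b + 1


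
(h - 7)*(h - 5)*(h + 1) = h^3 - 11*h^2 + 23*h + 35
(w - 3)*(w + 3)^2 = w^3 + 3*w^2 - 9*w - 27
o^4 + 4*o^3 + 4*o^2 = o^2*(o + 2)^2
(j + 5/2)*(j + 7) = j^2 + 19*j/2 + 35/2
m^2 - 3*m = m*(m - 3)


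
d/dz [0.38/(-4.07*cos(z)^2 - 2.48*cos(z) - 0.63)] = -(3.0932*cos(z) + 0.9424)*sin(z)/(4.07*cos(z)^2 + 2.48*cos(z) + 0.63)^2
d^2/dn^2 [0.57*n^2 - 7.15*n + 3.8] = 1.14000000000000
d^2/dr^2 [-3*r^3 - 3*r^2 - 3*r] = -18*r - 6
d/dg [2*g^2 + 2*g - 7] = 4*g + 2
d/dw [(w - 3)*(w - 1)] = 2*w - 4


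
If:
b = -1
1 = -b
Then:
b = -1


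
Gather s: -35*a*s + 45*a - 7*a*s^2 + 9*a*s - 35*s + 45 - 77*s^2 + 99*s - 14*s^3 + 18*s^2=45*a - 14*s^3 + s^2*(-7*a - 59) + s*(64 - 26*a) + 45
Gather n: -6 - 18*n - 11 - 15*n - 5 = -33*n - 22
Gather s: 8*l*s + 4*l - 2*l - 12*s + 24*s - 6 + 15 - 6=2*l + s*(8*l + 12) + 3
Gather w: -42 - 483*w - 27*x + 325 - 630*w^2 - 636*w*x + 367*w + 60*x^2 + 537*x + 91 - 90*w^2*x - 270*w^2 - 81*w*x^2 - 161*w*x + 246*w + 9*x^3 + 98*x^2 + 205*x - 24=w^2*(-90*x - 900) + w*(-81*x^2 - 797*x + 130) + 9*x^3 + 158*x^2 + 715*x + 350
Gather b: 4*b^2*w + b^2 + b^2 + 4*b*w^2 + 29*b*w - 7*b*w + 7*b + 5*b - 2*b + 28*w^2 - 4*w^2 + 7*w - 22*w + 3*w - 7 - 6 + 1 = b^2*(4*w + 2) + b*(4*w^2 + 22*w + 10) + 24*w^2 - 12*w - 12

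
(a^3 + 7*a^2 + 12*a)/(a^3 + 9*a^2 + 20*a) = (a + 3)/(a + 5)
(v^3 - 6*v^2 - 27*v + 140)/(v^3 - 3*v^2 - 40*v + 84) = (v^2 + v - 20)/(v^2 + 4*v - 12)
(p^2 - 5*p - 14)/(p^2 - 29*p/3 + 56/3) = 3*(p + 2)/(3*p - 8)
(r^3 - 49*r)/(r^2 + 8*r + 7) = r*(r - 7)/(r + 1)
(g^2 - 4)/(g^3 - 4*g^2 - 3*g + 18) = (g - 2)/(g^2 - 6*g + 9)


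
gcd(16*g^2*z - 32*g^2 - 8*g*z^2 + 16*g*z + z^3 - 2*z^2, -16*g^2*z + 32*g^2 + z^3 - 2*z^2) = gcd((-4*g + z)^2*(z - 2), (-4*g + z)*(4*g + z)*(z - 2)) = -4*g*z + 8*g + z^2 - 2*z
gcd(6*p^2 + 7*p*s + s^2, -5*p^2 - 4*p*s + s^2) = p + s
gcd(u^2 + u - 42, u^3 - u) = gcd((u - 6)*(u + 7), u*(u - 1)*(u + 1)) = 1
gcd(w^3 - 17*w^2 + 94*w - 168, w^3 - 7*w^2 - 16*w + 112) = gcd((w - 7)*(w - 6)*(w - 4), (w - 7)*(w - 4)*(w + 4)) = w^2 - 11*w + 28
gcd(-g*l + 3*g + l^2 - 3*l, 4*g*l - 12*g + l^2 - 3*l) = l - 3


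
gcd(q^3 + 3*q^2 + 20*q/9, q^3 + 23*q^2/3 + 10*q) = q^2 + 5*q/3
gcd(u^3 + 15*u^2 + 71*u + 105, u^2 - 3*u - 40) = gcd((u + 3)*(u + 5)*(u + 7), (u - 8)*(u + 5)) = u + 5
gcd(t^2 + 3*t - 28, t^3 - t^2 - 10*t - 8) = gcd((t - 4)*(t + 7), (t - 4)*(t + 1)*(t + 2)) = t - 4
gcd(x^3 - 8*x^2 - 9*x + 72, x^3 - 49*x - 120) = x^2 - 5*x - 24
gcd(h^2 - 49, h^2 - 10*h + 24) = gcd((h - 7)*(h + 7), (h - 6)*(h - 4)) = 1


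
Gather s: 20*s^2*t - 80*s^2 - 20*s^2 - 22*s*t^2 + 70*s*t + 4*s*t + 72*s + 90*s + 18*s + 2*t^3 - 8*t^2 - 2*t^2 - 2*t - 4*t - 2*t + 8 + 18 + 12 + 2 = s^2*(20*t - 100) + s*(-22*t^2 + 74*t + 180) + 2*t^3 - 10*t^2 - 8*t + 40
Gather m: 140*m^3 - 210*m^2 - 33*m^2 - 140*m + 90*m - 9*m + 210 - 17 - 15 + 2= 140*m^3 - 243*m^2 - 59*m + 180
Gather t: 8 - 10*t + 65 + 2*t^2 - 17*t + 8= 2*t^2 - 27*t + 81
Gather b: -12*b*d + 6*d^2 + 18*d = -12*b*d + 6*d^2 + 18*d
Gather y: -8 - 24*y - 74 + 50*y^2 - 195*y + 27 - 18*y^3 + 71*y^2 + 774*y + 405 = -18*y^3 + 121*y^2 + 555*y + 350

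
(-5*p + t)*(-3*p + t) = 15*p^2 - 8*p*t + t^2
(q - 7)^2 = q^2 - 14*q + 49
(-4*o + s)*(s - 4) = -4*o*s + 16*o + s^2 - 4*s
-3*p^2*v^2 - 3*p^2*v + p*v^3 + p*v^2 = v*(-3*p + v)*(p*v + p)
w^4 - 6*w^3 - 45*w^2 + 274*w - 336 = (w - 8)*(w - 3)*(w - 2)*(w + 7)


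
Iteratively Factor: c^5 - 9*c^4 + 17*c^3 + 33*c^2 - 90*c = (c)*(c^4 - 9*c^3 + 17*c^2 + 33*c - 90) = c*(c - 5)*(c^3 - 4*c^2 - 3*c + 18) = c*(c - 5)*(c - 3)*(c^2 - c - 6) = c*(c - 5)*(c - 3)*(c + 2)*(c - 3)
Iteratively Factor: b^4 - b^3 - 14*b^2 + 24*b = (b + 4)*(b^3 - 5*b^2 + 6*b) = b*(b + 4)*(b^2 - 5*b + 6) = b*(b - 3)*(b + 4)*(b - 2)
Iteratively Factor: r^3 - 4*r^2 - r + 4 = (r + 1)*(r^2 - 5*r + 4) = (r - 1)*(r + 1)*(r - 4)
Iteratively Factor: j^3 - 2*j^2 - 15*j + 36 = (j - 3)*(j^2 + j - 12) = (j - 3)^2*(j + 4)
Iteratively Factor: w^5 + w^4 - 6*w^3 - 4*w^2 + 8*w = (w + 2)*(w^4 - w^3 - 4*w^2 + 4*w) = (w - 1)*(w + 2)*(w^3 - 4*w) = w*(w - 1)*(w + 2)*(w^2 - 4) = w*(w - 1)*(w + 2)^2*(w - 2)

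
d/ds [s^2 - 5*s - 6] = 2*s - 5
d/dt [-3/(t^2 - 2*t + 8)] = 6*(t - 1)/(t^2 - 2*t + 8)^2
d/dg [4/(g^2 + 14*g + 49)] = 8*(-g - 7)/(g^2 + 14*g + 49)^2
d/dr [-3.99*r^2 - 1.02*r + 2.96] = -7.98*r - 1.02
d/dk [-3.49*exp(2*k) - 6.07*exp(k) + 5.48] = (-6.98*exp(k) - 6.07)*exp(k)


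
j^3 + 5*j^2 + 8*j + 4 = (j + 1)*(j + 2)^2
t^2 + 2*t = t*(t + 2)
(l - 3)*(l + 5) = l^2 + 2*l - 15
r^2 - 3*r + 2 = (r - 2)*(r - 1)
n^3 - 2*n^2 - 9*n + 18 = (n - 3)*(n - 2)*(n + 3)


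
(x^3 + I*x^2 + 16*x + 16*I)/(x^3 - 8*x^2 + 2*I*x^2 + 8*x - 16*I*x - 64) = (x^2 - 3*I*x + 4)/(x^2 - 2*x*(4 + I) + 16*I)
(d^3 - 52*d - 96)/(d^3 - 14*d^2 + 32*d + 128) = (d + 6)/(d - 8)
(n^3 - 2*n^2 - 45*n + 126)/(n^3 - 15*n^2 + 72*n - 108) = (n + 7)/(n - 6)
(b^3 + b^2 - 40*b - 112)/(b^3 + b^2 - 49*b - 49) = (b^2 + 8*b + 16)/(b^2 + 8*b + 7)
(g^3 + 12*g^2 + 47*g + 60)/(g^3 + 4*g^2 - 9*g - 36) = (g + 5)/(g - 3)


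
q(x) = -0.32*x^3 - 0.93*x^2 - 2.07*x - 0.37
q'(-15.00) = -190.17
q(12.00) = -712.09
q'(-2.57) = -3.63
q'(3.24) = -18.17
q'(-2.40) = -3.14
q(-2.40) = 3.66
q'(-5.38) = -19.85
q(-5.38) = 33.68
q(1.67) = -7.91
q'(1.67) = -7.85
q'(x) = -0.96*x^2 - 1.86*x - 2.07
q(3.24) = -27.72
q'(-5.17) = -18.11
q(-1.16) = 1.28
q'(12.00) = -162.63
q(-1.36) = 1.53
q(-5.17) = 29.69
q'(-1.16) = -1.20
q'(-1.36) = -1.32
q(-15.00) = 901.43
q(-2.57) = 4.24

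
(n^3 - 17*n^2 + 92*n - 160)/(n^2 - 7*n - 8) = (n^2 - 9*n + 20)/(n + 1)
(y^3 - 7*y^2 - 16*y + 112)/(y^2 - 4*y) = y - 3 - 28/y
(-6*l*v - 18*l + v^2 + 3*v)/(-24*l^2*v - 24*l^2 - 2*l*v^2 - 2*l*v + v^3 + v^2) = (v + 3)/(4*l*v + 4*l + v^2 + v)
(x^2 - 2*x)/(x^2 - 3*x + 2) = x/(x - 1)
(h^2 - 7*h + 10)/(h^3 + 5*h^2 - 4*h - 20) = (h - 5)/(h^2 + 7*h + 10)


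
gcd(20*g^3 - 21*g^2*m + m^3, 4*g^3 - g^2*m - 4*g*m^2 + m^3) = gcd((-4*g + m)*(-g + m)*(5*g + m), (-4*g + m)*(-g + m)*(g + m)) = 4*g^2 - 5*g*m + m^2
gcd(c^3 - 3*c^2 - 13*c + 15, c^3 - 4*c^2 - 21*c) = c + 3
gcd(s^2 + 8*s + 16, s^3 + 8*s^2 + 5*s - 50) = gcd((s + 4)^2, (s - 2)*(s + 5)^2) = 1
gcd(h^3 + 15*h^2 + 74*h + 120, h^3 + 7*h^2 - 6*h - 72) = h^2 + 10*h + 24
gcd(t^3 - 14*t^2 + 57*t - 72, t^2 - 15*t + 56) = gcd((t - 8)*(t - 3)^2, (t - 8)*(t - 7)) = t - 8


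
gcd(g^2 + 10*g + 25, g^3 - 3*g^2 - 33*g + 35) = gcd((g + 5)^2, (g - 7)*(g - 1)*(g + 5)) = g + 5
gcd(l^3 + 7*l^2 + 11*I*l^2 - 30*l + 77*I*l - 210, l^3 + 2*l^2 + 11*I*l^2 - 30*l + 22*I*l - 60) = l^2 + 11*I*l - 30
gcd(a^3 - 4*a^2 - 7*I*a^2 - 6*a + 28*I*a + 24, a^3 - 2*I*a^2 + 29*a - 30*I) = a^2 - 7*I*a - 6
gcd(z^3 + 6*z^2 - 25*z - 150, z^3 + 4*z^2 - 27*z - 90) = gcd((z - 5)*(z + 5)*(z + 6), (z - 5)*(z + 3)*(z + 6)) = z^2 + z - 30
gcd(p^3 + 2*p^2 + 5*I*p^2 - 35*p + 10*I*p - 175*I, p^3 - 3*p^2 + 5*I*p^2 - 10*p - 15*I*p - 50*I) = p^2 + p*(-5 + 5*I) - 25*I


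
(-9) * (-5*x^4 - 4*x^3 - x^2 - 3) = 45*x^4 + 36*x^3 + 9*x^2 + 27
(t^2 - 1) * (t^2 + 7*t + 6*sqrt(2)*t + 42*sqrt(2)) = t^4 + 7*t^3 + 6*sqrt(2)*t^3 - t^2 + 42*sqrt(2)*t^2 - 6*sqrt(2)*t - 7*t - 42*sqrt(2)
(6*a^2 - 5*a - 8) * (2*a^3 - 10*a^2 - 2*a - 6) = 12*a^5 - 70*a^4 + 22*a^3 + 54*a^2 + 46*a + 48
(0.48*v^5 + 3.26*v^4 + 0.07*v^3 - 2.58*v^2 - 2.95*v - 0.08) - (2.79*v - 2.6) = 0.48*v^5 + 3.26*v^4 + 0.07*v^3 - 2.58*v^2 - 5.74*v + 2.52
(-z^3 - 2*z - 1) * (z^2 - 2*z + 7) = -z^5 + 2*z^4 - 9*z^3 + 3*z^2 - 12*z - 7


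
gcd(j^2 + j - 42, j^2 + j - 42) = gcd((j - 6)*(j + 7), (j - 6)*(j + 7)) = j^2 + j - 42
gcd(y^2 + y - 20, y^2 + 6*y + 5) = y + 5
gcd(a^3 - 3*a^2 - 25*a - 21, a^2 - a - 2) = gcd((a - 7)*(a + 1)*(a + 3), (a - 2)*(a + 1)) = a + 1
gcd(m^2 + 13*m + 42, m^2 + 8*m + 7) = m + 7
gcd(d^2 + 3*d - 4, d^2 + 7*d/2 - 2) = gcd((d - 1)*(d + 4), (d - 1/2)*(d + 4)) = d + 4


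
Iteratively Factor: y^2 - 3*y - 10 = (y + 2)*(y - 5)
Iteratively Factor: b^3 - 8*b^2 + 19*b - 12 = (b - 4)*(b^2 - 4*b + 3) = (b - 4)*(b - 1)*(b - 3)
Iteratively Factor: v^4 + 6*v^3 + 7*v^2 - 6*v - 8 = (v + 4)*(v^3 + 2*v^2 - v - 2) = (v - 1)*(v + 4)*(v^2 + 3*v + 2) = (v - 1)*(v + 2)*(v + 4)*(v + 1)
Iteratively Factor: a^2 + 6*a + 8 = (a + 2)*(a + 4)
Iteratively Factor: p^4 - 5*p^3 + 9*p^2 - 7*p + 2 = (p - 2)*(p^3 - 3*p^2 + 3*p - 1) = (p - 2)*(p - 1)*(p^2 - 2*p + 1) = (p - 2)*(p - 1)^2*(p - 1)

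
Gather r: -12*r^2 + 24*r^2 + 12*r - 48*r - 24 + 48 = 12*r^2 - 36*r + 24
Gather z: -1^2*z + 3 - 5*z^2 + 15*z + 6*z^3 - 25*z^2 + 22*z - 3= 6*z^3 - 30*z^2 + 36*z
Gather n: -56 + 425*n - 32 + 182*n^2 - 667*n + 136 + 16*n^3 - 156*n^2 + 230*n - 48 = 16*n^3 + 26*n^2 - 12*n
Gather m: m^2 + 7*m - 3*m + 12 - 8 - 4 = m^2 + 4*m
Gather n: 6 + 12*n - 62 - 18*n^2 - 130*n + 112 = -18*n^2 - 118*n + 56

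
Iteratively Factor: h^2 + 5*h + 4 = (h + 4)*(h + 1)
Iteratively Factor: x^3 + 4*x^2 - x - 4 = (x + 1)*(x^2 + 3*x - 4) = (x + 1)*(x + 4)*(x - 1)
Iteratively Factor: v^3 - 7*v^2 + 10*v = (v)*(v^2 - 7*v + 10) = v*(v - 2)*(v - 5)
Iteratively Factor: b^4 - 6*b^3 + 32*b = (b + 2)*(b^3 - 8*b^2 + 16*b) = (b - 4)*(b + 2)*(b^2 - 4*b) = b*(b - 4)*(b + 2)*(b - 4)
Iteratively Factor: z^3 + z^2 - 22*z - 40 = (z + 2)*(z^2 - z - 20) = (z - 5)*(z + 2)*(z + 4)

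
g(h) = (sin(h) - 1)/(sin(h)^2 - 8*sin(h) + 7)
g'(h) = (-2*sin(h)*cos(h) + 8*cos(h))*(sin(h) - 1)/(sin(h)^2 - 8*sin(h) + 7)^2 + cos(h)/(sin(h)^2 - 8*sin(h) + 7)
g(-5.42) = -0.16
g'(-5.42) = -0.02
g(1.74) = -0.17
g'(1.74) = 0.00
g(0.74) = -0.16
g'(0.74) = -0.02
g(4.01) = -0.13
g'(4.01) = 0.01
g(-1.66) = -0.13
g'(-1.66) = 0.00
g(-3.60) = -0.15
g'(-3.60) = 0.02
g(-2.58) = -0.13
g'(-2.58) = 0.01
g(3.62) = -0.13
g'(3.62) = 0.02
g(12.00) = -0.13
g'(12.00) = -0.01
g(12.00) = -0.13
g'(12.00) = -0.01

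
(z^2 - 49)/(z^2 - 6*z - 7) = (z + 7)/(z + 1)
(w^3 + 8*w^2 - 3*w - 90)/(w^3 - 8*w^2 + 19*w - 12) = (w^2 + 11*w + 30)/(w^2 - 5*w + 4)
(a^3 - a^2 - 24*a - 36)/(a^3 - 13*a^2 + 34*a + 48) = (a^2 + 5*a + 6)/(a^2 - 7*a - 8)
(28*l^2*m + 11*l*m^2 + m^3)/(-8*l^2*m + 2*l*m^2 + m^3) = (-7*l - m)/(2*l - m)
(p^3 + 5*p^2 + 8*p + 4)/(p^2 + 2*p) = p + 3 + 2/p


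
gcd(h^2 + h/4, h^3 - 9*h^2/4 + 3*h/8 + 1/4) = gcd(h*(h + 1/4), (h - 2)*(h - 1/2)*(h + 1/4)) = h + 1/4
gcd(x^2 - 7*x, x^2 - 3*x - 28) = x - 7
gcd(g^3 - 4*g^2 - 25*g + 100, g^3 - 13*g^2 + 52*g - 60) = g - 5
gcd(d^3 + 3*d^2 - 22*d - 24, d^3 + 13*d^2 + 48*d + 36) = d^2 + 7*d + 6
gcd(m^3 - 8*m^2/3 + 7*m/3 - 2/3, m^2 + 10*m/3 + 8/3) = 1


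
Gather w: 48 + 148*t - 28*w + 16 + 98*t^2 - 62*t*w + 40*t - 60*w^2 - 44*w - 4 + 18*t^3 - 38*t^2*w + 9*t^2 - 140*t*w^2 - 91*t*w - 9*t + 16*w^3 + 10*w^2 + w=18*t^3 + 107*t^2 + 179*t + 16*w^3 + w^2*(-140*t - 50) + w*(-38*t^2 - 153*t - 71) + 60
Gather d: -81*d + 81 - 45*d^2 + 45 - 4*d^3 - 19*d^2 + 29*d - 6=-4*d^3 - 64*d^2 - 52*d + 120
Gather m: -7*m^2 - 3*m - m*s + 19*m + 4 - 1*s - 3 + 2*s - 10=-7*m^2 + m*(16 - s) + s - 9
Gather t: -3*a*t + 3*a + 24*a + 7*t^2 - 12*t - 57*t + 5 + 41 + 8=27*a + 7*t^2 + t*(-3*a - 69) + 54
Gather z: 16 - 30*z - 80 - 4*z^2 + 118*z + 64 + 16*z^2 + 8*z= 12*z^2 + 96*z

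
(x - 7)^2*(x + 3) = x^3 - 11*x^2 + 7*x + 147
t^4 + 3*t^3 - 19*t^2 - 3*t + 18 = (t - 3)*(t - 1)*(t + 1)*(t + 6)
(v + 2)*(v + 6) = v^2 + 8*v + 12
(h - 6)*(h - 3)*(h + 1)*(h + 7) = h^4 - h^3 - 47*h^2 + 81*h + 126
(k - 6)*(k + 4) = k^2 - 2*k - 24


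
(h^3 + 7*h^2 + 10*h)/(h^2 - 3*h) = (h^2 + 7*h + 10)/(h - 3)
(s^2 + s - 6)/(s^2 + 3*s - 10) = (s + 3)/(s + 5)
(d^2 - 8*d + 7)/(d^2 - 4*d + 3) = (d - 7)/(d - 3)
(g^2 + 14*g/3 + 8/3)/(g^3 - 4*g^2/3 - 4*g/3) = (g + 4)/(g*(g - 2))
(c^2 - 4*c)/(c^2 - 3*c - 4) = c/(c + 1)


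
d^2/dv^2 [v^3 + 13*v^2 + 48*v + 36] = 6*v + 26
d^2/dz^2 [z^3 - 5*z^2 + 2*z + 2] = 6*z - 10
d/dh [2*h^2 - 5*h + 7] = 4*h - 5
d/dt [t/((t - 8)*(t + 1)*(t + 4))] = (-2*t^3 + 3*t^2 - 32)/(t^6 - 6*t^5 - 63*t^4 + 152*t^3 + 1488*t^2 + 2304*t + 1024)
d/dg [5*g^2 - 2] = 10*g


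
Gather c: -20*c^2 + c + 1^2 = -20*c^2 + c + 1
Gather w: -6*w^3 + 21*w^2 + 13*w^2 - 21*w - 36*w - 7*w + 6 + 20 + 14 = -6*w^3 + 34*w^2 - 64*w + 40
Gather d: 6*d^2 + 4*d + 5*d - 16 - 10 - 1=6*d^2 + 9*d - 27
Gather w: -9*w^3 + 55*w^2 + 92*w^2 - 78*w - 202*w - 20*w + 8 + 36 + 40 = -9*w^3 + 147*w^2 - 300*w + 84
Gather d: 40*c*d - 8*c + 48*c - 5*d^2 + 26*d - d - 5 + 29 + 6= 40*c - 5*d^2 + d*(40*c + 25) + 30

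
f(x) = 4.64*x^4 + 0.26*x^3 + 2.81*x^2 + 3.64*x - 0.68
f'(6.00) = 4074.40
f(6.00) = 6191.92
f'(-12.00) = -32023.16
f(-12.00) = 96126.04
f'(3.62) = 914.65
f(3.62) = 858.46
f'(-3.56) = -843.87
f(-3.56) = 755.52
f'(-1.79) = -110.37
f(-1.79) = 47.95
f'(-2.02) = -157.51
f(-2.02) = 78.54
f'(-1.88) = -127.49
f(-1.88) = 58.64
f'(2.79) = 428.47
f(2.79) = 318.14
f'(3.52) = 842.57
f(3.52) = 770.63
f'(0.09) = 4.17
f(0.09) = -0.33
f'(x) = 18.56*x^3 + 0.78*x^2 + 5.62*x + 3.64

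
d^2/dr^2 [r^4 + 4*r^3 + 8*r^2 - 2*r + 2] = 12*r^2 + 24*r + 16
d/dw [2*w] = 2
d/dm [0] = 0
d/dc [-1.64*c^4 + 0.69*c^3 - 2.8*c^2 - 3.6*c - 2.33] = -6.56*c^3 + 2.07*c^2 - 5.6*c - 3.6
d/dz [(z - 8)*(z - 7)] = 2*z - 15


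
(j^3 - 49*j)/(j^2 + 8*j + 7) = j*(j - 7)/(j + 1)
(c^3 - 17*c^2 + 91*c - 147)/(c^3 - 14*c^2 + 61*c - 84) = (c - 7)/(c - 4)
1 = 1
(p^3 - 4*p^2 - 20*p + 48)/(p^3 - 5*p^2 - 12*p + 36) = (p + 4)/(p + 3)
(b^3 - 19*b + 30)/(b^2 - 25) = (b^2 - 5*b + 6)/(b - 5)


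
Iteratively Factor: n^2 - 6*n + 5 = (n - 5)*(n - 1)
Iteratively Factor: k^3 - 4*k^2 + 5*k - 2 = (k - 2)*(k^2 - 2*k + 1) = (k - 2)*(k - 1)*(k - 1)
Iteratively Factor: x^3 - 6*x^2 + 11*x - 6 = (x - 3)*(x^2 - 3*x + 2) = (x - 3)*(x - 1)*(x - 2)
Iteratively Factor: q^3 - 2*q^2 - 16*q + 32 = (q - 2)*(q^2 - 16) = (q - 2)*(q + 4)*(q - 4)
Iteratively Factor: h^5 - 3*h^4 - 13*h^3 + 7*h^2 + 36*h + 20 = (h - 2)*(h^4 - h^3 - 15*h^2 - 23*h - 10) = (h - 2)*(h + 1)*(h^3 - 2*h^2 - 13*h - 10) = (h - 2)*(h + 1)^2*(h^2 - 3*h - 10) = (h - 2)*(h + 1)^2*(h + 2)*(h - 5)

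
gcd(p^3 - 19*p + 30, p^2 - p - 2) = p - 2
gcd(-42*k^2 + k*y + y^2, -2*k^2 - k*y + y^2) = 1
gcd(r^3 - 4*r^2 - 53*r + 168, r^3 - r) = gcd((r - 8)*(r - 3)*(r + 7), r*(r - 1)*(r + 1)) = 1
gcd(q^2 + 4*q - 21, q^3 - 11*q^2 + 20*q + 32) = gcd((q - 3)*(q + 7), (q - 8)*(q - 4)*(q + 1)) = 1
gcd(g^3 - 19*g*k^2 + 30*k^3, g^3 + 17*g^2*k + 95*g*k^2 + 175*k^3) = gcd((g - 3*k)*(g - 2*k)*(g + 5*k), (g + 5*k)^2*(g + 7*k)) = g + 5*k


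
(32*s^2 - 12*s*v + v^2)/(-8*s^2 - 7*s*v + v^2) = (-4*s + v)/(s + v)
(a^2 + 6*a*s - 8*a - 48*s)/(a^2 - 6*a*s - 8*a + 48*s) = (-a - 6*s)/(-a + 6*s)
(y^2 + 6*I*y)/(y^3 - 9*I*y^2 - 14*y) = (y + 6*I)/(y^2 - 9*I*y - 14)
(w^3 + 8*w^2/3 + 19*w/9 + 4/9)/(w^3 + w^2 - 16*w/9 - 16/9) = (3*w + 1)/(3*w - 4)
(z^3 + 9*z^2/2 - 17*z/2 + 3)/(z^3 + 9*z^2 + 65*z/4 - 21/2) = 2*(z - 1)/(2*z + 7)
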